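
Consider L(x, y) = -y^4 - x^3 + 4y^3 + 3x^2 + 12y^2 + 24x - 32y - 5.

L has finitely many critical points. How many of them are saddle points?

L separates as a function of x plus a function of y, so ∇L=0 decouples.
∂L/∂x = -3(x - 4)(x + 2) = 0 at x ∈ {-2, 4}; ∂L/∂y = -4(y - 4)(y - 1)(y + 2) = 0 at y ∈ {-2, 1, 4}.
The Hessian is diagonal: diag(L_xx, L_yy). Second derivatives: L_xx(-2)=18, L_xx(4)=-18; L_yy(-2)=-72, L_yy(1)=36, L_yy(4)=-72.
Saddle points occur where the two diagonal entries have opposite signs: (-2, -2), (-2, 4), (4, 1). Count: 3.

3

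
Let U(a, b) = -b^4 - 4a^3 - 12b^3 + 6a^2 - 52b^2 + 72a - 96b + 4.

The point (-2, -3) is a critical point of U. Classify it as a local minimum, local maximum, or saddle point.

The mixed partial ∂²U/∂a∂b is 0, so the Hessian at any point is diag(U_aa, U_bb) = diag(12(-2a + 1), -4(3b^2 + 18b + 26)).
At (-2, -3): H = diag(60, 4).
Both eigenvalues are positive, so H is positive definite: a local minimum.

local minimum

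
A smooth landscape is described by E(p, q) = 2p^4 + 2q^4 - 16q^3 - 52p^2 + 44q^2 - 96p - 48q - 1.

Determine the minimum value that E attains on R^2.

-723

E(p,q) separates as A(p) + B(q) − 1, so its minimum is min A + min B − 1.
A'(p) = 8(p - 4)(p + 1)(p + 3) vanishes at p ∈ {-3, -1, 4}; B'(q) = 8(q - 3)(q - 2)(q - 1) vanishes at q ∈ {1, 2, 3}.
Local minima of A (where A''>0): A(-3)=-18, A(4)=-704. Local minima of B: B(1)=-18, B(3)=-18.
So the global minimum of E is A(4) + B(1) − 1 = -704 − 18 − 1 = -723, attained at (4, 1).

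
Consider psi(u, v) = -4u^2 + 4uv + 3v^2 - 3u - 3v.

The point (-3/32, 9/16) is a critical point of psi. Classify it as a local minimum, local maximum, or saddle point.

The Hessian of psi is constant: H = [[-8, 4], [4, 6]].
det(H) = (-8)·6 − 4² = -64.
Since det(H) < 0, H is indefinite and the critical point is a saddle point.

saddle point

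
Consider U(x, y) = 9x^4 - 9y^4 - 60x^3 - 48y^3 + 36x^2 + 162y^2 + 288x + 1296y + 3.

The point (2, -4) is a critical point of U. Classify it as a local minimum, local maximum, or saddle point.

local maximum

The mixed partial ∂²U/∂x∂y is 0, so the Hessian at any point is diag(U_xx, U_yy) = diag(36(3x^2 - 10x + 2), 36(-3y^2 - 8y + 9)).
At (2, -4): H = diag(-216, -252).
Both eigenvalues are negative, so H is negative definite: a local maximum.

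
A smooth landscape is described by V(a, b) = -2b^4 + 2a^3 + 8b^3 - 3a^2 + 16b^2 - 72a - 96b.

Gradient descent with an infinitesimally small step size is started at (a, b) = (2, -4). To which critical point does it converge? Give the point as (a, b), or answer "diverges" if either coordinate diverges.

V is separable, so gradient descent decouples: a follows -∂V/∂a, b follows -∂V/∂b.
∂V/∂a = 6(a - 4)(a + 3); at a=2 this is -60, so a increases.
∂V/∂b = -8(b - 3)(b - 2)(b + 2); at b=-4 this is 672, so b decreases.
The b-coordinate has no critical point in that direction and runs off to infinity.

diverges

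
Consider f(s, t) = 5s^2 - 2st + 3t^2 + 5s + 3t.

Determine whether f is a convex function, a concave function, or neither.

convex

f is quadratic, so its Hessian is the constant matrix H = [[10, -2], [-2, 6]].
det(H) = 56, tr(H) = 16.
det(H) > 0 and tr(H) > 0, so H is positive definite everywhere: convex.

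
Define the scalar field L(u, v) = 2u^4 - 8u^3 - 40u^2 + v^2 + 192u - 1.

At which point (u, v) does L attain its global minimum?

(-3, 0)

L(u,v) separates as P(u) + Q(v) − 1, so its minimum is min P + min Q − 1.
P'(u) = 8(u - 4)(u - 2)(u + 3) vanishes at u ∈ {-3, 2, 4}; Q'(v) = 2v vanishes at v ∈ {0}.
Local minima of P (where P''>0): P(-3)=-558, P(4)=128. Local minima of Q: Q(0)=0.
So the global minimum of L is P(-3) + Q(0) − 1 = -558 + 0 − 1 = -559, attained at (-3, 0).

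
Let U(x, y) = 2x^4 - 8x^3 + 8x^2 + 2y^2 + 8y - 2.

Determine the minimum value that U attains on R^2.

-10

U(x,y) separates as P(x) + Q(y) − 2, so its minimum is min P + min Q − 2.
P'(x) = 8x(x - 2)(x - 1) vanishes at x ∈ {0, 1, 2}; Q'(y) = 4y + 8 vanishes at y ∈ {-2}.
Local minima of P (where P''>0): P(0)=0, P(2)=0. Local minima of Q: Q(-2)=-8.
So the global minimum of U is P(0) + Q(-2) − 2 = 0 − 8 − 2 = -10, attained at (0, -2).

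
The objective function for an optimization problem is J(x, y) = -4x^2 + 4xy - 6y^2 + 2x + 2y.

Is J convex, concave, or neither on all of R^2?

J is quadratic, so its Hessian is the constant matrix H = [[-8, 4], [4, -12]].
det(H) = 80, tr(H) = -20.
det(H) > 0 and tr(H) < 0, so H is negative definite everywhere: concave.

concave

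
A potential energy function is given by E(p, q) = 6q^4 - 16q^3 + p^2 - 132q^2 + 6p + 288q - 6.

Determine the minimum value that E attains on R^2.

E(p,q) separates as A(p) + B(q) − 6, so its minimum is min A + min B − 6.
A'(p) = 2p + 6 vanishes at p ∈ {-3}; B'(q) = 24(q - 4)(q - 1)(q + 3) vanishes at q ∈ {-3, 1, 4}.
Local minima of A (where A''>0): A(-3)=-9. Local minima of B: B(-3)=-1134, B(4)=-448.
So the global minimum of E is A(-3) + B(-3) − 6 = -9 − 1134 − 6 = -1149, attained at (-3, -3).

-1149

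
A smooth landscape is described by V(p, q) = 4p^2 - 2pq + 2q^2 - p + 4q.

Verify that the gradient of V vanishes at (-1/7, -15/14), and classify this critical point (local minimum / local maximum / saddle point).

local minimum

∇V = (8p - 2q - 1, -2p + 4q + 4); substituting (-1/7, -15/14) gives ∇V = (0, 0), so (-1/7, -15/14) is indeed a critical point.
The Hessian of V is constant: H = [[8, -2], [-2, 4]].
det(H) = 8·4 − (-2)² = 28.
det(H) > 0 and tr(H) = 12 > 0, so H is positive definite and the point is a local minimum.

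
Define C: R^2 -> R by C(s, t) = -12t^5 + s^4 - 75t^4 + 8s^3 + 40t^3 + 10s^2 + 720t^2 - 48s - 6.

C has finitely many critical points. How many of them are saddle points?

6

C separates as a function of s plus a function of t, so ∇C=0 decouples.
∂C/∂s = 4(s - 1)(s + 3)(s + 4) = 0 at s ∈ {-4, -3, 1}; ∂C/∂t = -60t(t - 2)(t + 3)(t + 4) = 0 at t ∈ {-4, -3, 0, 2}.
The Hessian is diagonal: diag(C_ss, C_tt). Second derivatives: C_ss(-4)=20, C_ss(-3)=-16, C_ss(1)=80; C_tt(-4)=1440, C_tt(-3)=-900, C_tt(0)=1440, C_tt(2)=-3600.
Saddle points occur where the two diagonal entries have opposite signs: (-4, -3), (-4, 2), (-3, -4), (-3, 0), (1, -3), (1, 2). Count: 6.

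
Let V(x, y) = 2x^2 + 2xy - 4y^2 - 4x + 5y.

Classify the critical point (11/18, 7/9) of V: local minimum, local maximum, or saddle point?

saddle point

The Hessian of V is constant: H = [[4, 2], [2, -8]].
det(H) = 4·(-8) − 2² = -36.
Since det(H) < 0, H is indefinite and the critical point is a saddle point.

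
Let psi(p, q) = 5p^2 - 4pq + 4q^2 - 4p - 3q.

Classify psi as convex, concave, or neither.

convex

psi is quadratic, so its Hessian is the constant matrix H = [[10, -4], [-4, 8]].
det(H) = 64, tr(H) = 18.
det(H) > 0 and tr(H) > 0, so H is positive definite everywhere: convex.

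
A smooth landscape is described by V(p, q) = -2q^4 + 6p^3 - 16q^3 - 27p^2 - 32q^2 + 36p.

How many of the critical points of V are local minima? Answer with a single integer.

V separates as a function of p plus a function of q, so ∇V=0 decouples.
∂V/∂p = 18(p - 2)(p - 1) = 0 at p ∈ {1, 2}; ∂V/∂q = -8q(q + 2)(q + 4) = 0 at q ∈ {-4, -2, 0}.
The Hessian is diagonal: diag(V_pp, V_qq). Second derivatives: V_pp(1)=-18, V_pp(2)=18; V_qq(-4)=-64, V_qq(-2)=32, V_qq(0)=-64.
Local minima occur where both diagonal entries positive: (2, -2). Count: 1.

1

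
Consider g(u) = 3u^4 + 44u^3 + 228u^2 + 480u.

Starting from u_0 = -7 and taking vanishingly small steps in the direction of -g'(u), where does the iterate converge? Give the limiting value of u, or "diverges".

g'(u) = 12(u + 2)(u + 4)(u + 5), so g'(-7) = -360.
Gradient descent moves in the -g' direction, i.e. u is increasing.
The nearest critical point in that direction is u = -5, where g'' = 36 > 0 (a local minimum). The iterate converges there.

-5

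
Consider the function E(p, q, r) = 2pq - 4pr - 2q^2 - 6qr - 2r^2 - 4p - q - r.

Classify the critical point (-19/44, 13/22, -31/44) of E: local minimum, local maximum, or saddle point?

saddle point

The Hessian is constant: H = [[0, 2, -4], [2, -4, -6], [-4, -6, -4]].
Leading principal minors: Δ₁ = 0, Δ₂ = -4, Δ₃ = 176.
The minors fit neither the all-positive nor the alternating-sign pattern, so H is indefinite: a saddle point.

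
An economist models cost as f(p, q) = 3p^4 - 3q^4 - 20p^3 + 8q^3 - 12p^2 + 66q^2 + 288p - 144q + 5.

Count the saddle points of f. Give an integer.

5

f separates as a function of p plus a function of q, so ∇f=0 decouples.
∂f/∂p = 12(p - 4)(p - 3)(p + 2) = 0 at p ∈ {-2, 3, 4}; ∂f/∂q = -12(q - 4)(q - 1)(q + 3) = 0 at q ∈ {-3, 1, 4}.
The Hessian is diagonal: diag(f_pp, f_qq). Second derivatives: f_pp(-2)=360, f_pp(3)=-60, f_pp(4)=72; f_qq(-3)=-336, f_qq(1)=144, f_qq(4)=-252.
Saddle points occur where the two diagonal entries have opposite signs: (-2, -3), (-2, 4), (3, 1), (4, -3), (4, 4). Count: 5.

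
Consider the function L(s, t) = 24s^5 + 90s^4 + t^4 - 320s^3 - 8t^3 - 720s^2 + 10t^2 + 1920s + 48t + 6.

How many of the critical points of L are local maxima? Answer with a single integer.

2

L separates as a function of s plus a function of t, so ∇L=0 decouples.
∂L/∂s = 120(s - 2)(s - 1)(s + 2)(s + 4) = 0 at s ∈ {-4, -2, 1, 2}; ∂L/∂t = 4(t - 4)(t - 3)(t + 1) = 0 at t ∈ {-1, 3, 4}.
The Hessian is diagonal: diag(L_ss, L_tt). Second derivatives: L_ss(-4)=-7200, L_ss(-2)=2880, L_ss(1)=-1800, L_ss(2)=2880; L_tt(-1)=80, L_tt(3)=-16, L_tt(4)=20.
Local maxima occur where both diagonal entries negative: (-4, 3), (1, 3). Count: 2.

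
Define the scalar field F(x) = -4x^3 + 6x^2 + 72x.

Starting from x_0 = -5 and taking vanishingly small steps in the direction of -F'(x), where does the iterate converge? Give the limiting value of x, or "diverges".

F'(x) = -12(x - 3)(x + 2), so F'(-5) = -288.
Gradient descent moves in the -F' direction, i.e. x is increasing.
The nearest critical point in that direction is x = -2, where F'' = 60 > 0 (a local minimum). The iterate converges there.

-2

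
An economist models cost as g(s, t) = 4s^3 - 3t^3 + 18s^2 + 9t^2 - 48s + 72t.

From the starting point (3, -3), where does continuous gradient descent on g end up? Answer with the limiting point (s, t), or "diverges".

(1, -2)

g is separable, so gradient descent decouples: s follows -∂g/∂s, t follows -∂g/∂t.
∂g/∂s = 12(s - 1)(s + 4); at s=3 this is 168, so s decreases.
∂g/∂t = -9(t - 4)(t + 2); at t=-3 this is -63, so t increases.
s converges to its nearest critical value 1 (a local min of the s-part); t converges to -2. The iterate converges to (1, -2).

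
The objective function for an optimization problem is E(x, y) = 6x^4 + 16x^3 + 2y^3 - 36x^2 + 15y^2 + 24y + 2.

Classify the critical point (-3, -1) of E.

The mixed partial ∂²E/∂x∂y is 0, so the Hessian at any point is diag(E_xx, E_yy) = diag(24(3x^2 + 4x - 3), 6(2y + 5)).
At (-3, -1): H = diag(288, 18).
Both eigenvalues are positive, so H is positive definite: a local minimum.

local minimum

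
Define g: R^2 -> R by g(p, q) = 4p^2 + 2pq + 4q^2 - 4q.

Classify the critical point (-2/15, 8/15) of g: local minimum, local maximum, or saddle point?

The Hessian of g is constant: H = [[8, 2], [2, 8]].
det(H) = 8·8 − 2² = 60.
det(H) > 0 and tr(H) = 16 > 0, so H is positive definite and the point is a local minimum.

local minimum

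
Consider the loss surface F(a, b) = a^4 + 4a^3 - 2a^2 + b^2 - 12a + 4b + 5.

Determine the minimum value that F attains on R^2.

F(a,b) separates as P(a) + Q(b) + 5, so its minimum is min P + min Q + 5.
P'(a) = 4(a - 1)(a + 1)(a + 3) vanishes at a ∈ {-3, -1, 1}; Q'(b) = 2b + 4 vanishes at b ∈ {-2}.
Local minima of P (where P''>0): P(-3)=-9, P(1)=-9. Local minima of Q: Q(-2)=-4.
So the global minimum of F is P(-3) + Q(-2) + 5 = -9 − 4 + 5 = -8, attained at (-3, -2).

-8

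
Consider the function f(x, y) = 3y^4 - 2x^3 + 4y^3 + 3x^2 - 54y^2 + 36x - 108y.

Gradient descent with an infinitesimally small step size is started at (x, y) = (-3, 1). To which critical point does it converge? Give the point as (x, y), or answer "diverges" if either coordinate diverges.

(-2, 3)

f is separable, so gradient descent decouples: x follows -∂f/∂x, y follows -∂f/∂y.
∂f/∂x = -6(x - 3)(x + 2); at x=-3 this is -36, so x increases.
∂f/∂y = 12(y - 3)(y + 1)(y + 3); at y=1 this is -192, so y increases.
x converges to its nearest critical value -2 (a local min of the x-part); y converges to 3. The iterate converges to (-2, 3).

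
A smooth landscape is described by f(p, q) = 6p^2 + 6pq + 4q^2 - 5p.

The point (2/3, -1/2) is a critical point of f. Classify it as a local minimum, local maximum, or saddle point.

The Hessian of f is constant: H = [[12, 6], [6, 8]].
det(H) = 12·8 − 6² = 60.
det(H) > 0 and tr(H) = 20 > 0, so H is positive definite and the point is a local minimum.

local minimum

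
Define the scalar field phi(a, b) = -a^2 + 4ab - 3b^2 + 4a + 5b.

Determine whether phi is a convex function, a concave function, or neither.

neither

phi is quadratic, so its Hessian is the constant matrix H = [[-2, 4], [4, -6]].
det(H) = -4, tr(H) = -8.
det(H) < 0, so H is indefinite: neither convex nor concave.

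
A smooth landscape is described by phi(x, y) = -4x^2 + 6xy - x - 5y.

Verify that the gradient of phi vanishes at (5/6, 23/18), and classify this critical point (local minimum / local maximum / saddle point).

∇phi = (-8x + 6y - 1, 6x - 5); substituting (5/6, 23/18) gives ∇phi = (0, 0), so (5/6, 23/18) is indeed a critical point.
The Hessian of phi is constant: H = [[-8, 6], [6, 0]].
det(H) = (-8)·0 − 6² = -36.
Since det(H) < 0, H is indefinite and the critical point is a saddle point.

saddle point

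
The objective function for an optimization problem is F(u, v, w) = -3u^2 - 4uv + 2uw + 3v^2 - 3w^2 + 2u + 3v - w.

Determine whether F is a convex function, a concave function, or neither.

F is quadratic, so its Hessian is the constant matrix H = [[-6, -4, 2], [-4, 6, 0], [2, 0, -6]].
Leading principal minors: -6, -52, 288.
Neither pattern holds ⇒ H is indefinite ⇒ neither convex nor concave.

neither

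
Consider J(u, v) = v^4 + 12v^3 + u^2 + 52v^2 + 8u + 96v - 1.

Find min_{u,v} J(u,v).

J(u,v) separates as P(u) + Q(v) − 1, so its minimum is min P + min Q − 1.
P'(u) = 2u + 8 vanishes at u ∈ {-4}; Q'(v) = 4(v + 2)(v + 3)(v + 4) vanishes at v ∈ {-4, -3, -2}.
Local minima of P (where P''>0): P(-4)=-16. Local minima of Q: Q(-4)=-64, Q(-2)=-64.
So the global minimum of J is P(-4) + Q(-4) − 1 = -16 − 64 − 1 = -81, attained at (-4, -4).

-81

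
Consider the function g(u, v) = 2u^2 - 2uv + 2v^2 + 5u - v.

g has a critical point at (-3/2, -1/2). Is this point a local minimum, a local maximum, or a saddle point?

The Hessian of g is constant: H = [[4, -2], [-2, 4]].
det(H) = 4·4 − (-2)² = 12.
det(H) > 0 and tr(H) = 8 > 0, so H is positive definite and the point is a local minimum.

local minimum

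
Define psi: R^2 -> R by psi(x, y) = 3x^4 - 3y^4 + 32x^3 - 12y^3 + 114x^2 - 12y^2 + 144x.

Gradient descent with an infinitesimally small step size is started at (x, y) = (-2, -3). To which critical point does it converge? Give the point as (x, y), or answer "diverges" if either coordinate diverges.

diverges

psi is separable, so gradient descent decouples: x follows -∂psi/∂x, y follows -∂psi/∂y.
∂psi/∂x = 12(x + 1)(x + 3)(x + 4); at x=-2 this is -24, so x increases.
∂psi/∂y = -12y(y + 1)(y + 2); at y=-3 this is 72, so y decreases.
The y-coordinate has no critical point in that direction and runs off to infinity.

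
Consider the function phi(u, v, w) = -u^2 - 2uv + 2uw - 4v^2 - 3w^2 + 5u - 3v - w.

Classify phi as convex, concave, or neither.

phi is quadratic, so its Hessian is the constant matrix H = [[-2, -2, 2], [-2, -8, 0], [2, 0, -6]].
Leading principal minors: -2, 12, -40.
Signs alternate −, +, − ⇒ H ≺ 0 ⇒ concave.

concave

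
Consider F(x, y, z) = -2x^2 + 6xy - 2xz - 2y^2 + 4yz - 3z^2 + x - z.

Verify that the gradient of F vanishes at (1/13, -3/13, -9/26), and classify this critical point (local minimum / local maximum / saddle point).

∇F = (-4x + 6y - 2z + 1, 6x - 4y + 4z, -2x + 4y - 6z - 1); substituting (1/13, -3/13, -9/26) gives ∇F = (0, 0, 0), so (1/13, -3/13, -9/26) is indeed a critical point.
The Hessian is constant: H = [[-4, 6, -2], [6, -4, 4], [-2, 4, -6]].
Leading principal minors: Δ₁ = -4, Δ₂ = -20, Δ₃ = 104.
The minors fit neither the all-positive nor the alternating-sign pattern, so H is indefinite: a saddle point.

saddle point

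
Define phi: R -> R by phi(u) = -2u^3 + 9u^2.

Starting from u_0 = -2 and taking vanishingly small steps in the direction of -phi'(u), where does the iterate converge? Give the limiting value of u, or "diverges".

phi'(u) = -6u(u - 3), so phi'(-2) = -60.
Gradient descent moves in the -phi' direction, i.e. u is increasing.
The nearest critical point in that direction is u = 0, where phi'' = 18 > 0 (a local minimum). The iterate converges there.

0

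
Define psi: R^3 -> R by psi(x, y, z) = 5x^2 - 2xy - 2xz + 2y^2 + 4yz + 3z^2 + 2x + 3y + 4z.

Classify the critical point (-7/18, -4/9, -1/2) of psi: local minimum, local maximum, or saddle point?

local minimum

The Hessian is constant: H = [[10, -2, -2], [-2, 4, 4], [-2, 4, 6]].
Leading principal minors: Δ₁ = 10, Δ₂ = 36, Δ₃ = 72.
All leading minors are positive, so H is positive definite: a local minimum.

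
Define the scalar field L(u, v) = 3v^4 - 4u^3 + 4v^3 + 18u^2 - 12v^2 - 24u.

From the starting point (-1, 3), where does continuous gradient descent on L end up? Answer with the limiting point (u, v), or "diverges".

(1, 1)

L is separable, so gradient descent decouples: u follows -∂L/∂u, v follows -∂L/∂v.
∂L/∂u = -12(u - 2)(u - 1); at u=-1 this is -72, so u increases.
∂L/∂v = 12v(v - 1)(v + 2); at v=3 this is 360, so v decreases.
u converges to its nearest critical value 1 (a local min of the u-part); v converges to 1. The iterate converges to (1, 1).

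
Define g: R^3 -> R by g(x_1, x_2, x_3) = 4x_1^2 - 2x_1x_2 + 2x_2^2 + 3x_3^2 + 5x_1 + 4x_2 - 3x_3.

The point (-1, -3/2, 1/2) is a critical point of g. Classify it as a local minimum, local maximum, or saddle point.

The Hessian is constant: H = [[8, -2, 0], [-2, 4, 0], [0, 0, 6]].
Leading principal minors: Δ₁ = 8, Δ₂ = 28, Δ₃ = 168.
All leading minors are positive, so H is positive definite: a local minimum.

local minimum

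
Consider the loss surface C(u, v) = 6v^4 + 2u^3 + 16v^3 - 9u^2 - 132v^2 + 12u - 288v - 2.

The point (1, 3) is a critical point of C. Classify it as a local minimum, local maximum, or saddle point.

The mixed partial ∂²C/∂u∂v is 0, so the Hessian at any point is diag(C_uu, C_vv) = diag(6(2u - 3), 24(3v^2 + 4v - 11)).
At (1, 3): H = diag(-6, 672).
The eigenvalues have opposite signs, so H is indefinite: a saddle point.

saddle point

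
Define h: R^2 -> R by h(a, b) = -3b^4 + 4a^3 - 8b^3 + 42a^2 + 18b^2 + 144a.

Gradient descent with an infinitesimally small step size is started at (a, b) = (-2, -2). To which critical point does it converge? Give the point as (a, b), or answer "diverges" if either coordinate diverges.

h is separable, so gradient descent decouples: a follows -∂h/∂a, b follows -∂h/∂b.
∂h/∂a = 12(a + 3)(a + 4); at a=-2 this is 24, so a decreases.
∂h/∂b = -12b(b - 1)(b + 3); at b=-2 this is -72, so b increases.
a converges to its nearest critical value -3 (a local min of the a-part); b converges to 0. The iterate converges to (-3, 0).

(-3, 0)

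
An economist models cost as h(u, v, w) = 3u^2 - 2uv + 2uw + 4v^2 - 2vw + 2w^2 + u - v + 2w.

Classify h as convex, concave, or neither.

h is quadratic, so its Hessian is the constant matrix H = [[6, -2, 2], [-2, 8, -2], [2, -2, 4]].
Leading principal minors: 6, 44, 136.
All positive ⇒ H ≻ 0 ⇒ convex.

convex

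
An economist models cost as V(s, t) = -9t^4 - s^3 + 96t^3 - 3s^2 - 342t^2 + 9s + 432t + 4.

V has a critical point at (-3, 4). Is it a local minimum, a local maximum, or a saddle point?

saddle point

The mixed partial ∂²V/∂s∂t is 0, so the Hessian at any point is diag(V_ss, V_tt) = diag(-6(s + 1), 36(-3t^2 + 16t - 19)).
At (-3, 4): H = diag(12, -108).
The eigenvalues have opposite signs, so H is indefinite: a saddle point.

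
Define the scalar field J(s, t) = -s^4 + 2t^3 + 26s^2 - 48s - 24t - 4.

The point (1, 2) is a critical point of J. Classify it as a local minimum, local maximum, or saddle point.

The mixed partial ∂²J/∂s∂t is 0, so the Hessian at any point is diag(J_ss, J_tt) = diag(4(-3s^2 + 13), 12t).
At (1, 2): H = diag(40, 24).
Both eigenvalues are positive, so H is positive definite: a local minimum.

local minimum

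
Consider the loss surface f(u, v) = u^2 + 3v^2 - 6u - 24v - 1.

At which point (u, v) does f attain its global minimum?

(3, 4)

f(u,v) separates as P(u) + Q(v) − 1, so its minimum is min P + min Q − 1.
P'(u) = 2u - 6 vanishes at u ∈ {3}; Q'(v) = 6v - 24 vanishes at v ∈ {4}.
Local minima of P (where P''>0): P(3)=-9. Local minima of Q: Q(4)=-48.
So the global minimum of f is P(3) + Q(4) − 1 = -9 − 48 − 1 = -58, attained at (3, 4).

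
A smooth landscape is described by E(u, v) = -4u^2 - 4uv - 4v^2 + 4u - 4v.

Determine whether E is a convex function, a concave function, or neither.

E is quadratic, so its Hessian is the constant matrix H = [[-8, -4], [-4, -8]].
det(H) = 48, tr(H) = -16.
det(H) > 0 and tr(H) < 0, so H is negative definite everywhere: concave.

concave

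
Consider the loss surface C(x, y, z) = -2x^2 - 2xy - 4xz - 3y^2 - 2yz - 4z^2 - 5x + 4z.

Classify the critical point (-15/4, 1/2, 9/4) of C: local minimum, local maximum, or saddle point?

The Hessian is constant: H = [[-4, -2, -4], [-2, -6, -2], [-4, -2, -8]].
Leading principal minors: Δ₁ = -4, Δ₂ = 20, Δ₃ = -80.
The minors alternate sign starting negative (−, +, −), so H is negative definite: a local maximum.

local maximum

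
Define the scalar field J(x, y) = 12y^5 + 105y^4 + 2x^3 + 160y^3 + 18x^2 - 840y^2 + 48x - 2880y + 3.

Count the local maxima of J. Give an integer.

J separates as a function of x plus a function of y, so ∇J=0 decouples.
∂J/∂x = 6(x + 2)(x + 4) = 0 at x ∈ {-4, -2}; ∂J/∂y = 60(y - 2)(y + 2)(y + 3)(y + 4) = 0 at y ∈ {-4, -3, -2, 2}.
The Hessian is diagonal: diag(J_xx, J_yy). Second derivatives: J_xx(-4)=-12, J_xx(-2)=12; J_yy(-4)=-720, J_yy(-3)=300, J_yy(-2)=-480, J_yy(2)=7200.
Local maxima occur where both diagonal entries negative: (-4, -4), (-4, -2). Count: 2.

2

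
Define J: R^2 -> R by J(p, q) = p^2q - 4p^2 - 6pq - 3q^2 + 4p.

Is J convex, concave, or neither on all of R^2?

The term p^2q is cubic, so the Hessian is not constant.
∂²J/∂p² = 2q - 8, which takes both signs as q varies (negative for sufficiently negative q). A diagonal entry of the Hessian changing sign means the Hessian is neither positive- nor negative-semidefinite on all of R^2.

neither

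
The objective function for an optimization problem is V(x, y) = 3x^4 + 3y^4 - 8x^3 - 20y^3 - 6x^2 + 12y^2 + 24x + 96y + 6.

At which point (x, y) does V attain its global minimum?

(-1, -1)

V(x,y) separates as P(x) + Q(y) + 6, so its minimum is min P + min Q + 6.
P'(x) = 12(x - 2)(x - 1)(x + 1) vanishes at x ∈ {-1, 1, 2}; Q'(y) = 12(y - 4)(y - 2)(y + 1) vanishes at y ∈ {-1, 2, 4}.
Local minima of P (where P''>0): P(-1)=-19, P(2)=8. Local minima of Q: Q(-1)=-61, Q(4)=64.
So the global minimum of V is P(-1) + Q(-1) + 6 = -19 − 61 + 6 = -74, attained at (-1, -1).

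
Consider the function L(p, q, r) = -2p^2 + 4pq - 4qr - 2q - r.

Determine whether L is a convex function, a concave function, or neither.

L is quadratic, so its Hessian is the constant matrix H = [[-4, 4, 0], [4, 0, -4], [0, -4, 0]].
Leading principal minors: -4, -16, 64.
Neither pattern holds ⇒ H is indefinite ⇒ neither convex nor concave.

neither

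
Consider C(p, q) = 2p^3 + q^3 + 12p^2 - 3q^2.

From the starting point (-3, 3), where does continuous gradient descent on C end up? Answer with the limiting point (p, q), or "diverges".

(0, 2)

C is separable, so gradient descent decouples: p follows -∂C/∂p, q follows -∂C/∂q.
∂C/∂p = 6p(p + 4); at p=-3 this is -18, so p increases.
∂C/∂q = 3q(q - 2); at q=3 this is 9, so q decreases.
p converges to its nearest critical value 0 (a local min of the p-part); q converges to 2. The iterate converges to (0, 2).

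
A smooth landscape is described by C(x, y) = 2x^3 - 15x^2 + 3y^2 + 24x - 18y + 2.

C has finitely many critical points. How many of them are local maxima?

C separates as a function of x plus a function of y, so ∇C=0 decouples.
∂C/∂x = 6(x - 4)(x - 1) = 0 at x ∈ {1, 4}; ∂C/∂y = 6(y - 3) = 0 at y ∈ {3}.
The Hessian is diagonal: diag(C_xx, C_yy). Second derivatives: C_xx(1)=-18, C_xx(4)=18; C_yy(3)=6.
Local maxima occur where both diagonal entries negative: none. Count: 0.

0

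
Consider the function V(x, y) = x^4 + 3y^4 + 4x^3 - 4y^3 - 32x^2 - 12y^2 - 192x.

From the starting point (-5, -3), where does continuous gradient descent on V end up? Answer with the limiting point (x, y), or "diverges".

(-4, -1)

V is separable, so gradient descent decouples: x follows -∂V/∂x, y follows -∂V/∂y.
∂V/∂x = 4(x - 4)(x + 3)(x + 4); at x=-5 this is -72, so x increases.
∂V/∂y = 12y(y - 2)(y + 1); at y=-3 this is -360, so y increases.
x converges to its nearest critical value -4 (a local min of the x-part); y converges to -1. The iterate converges to (-4, -1).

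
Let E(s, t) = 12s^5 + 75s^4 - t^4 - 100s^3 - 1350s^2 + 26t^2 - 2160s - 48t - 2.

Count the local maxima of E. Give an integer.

4

E separates as a function of s plus a function of t, so ∇E=0 decouples.
∂E/∂s = 60(s - 3)(s + 1)(s + 3)(s + 4) = 0 at s ∈ {-4, -3, -1, 3}; ∂E/∂t = -4(t - 3)(t - 1)(t + 4) = 0 at t ∈ {-4, 1, 3}.
The Hessian is diagonal: diag(E_ss, E_tt). Second derivatives: E_ss(-4)=-1260, E_ss(-3)=720, E_ss(-1)=-1440, E_ss(3)=10080; E_tt(-4)=-140, E_tt(1)=40, E_tt(3)=-56.
Local maxima occur where both diagonal entries negative: (-4, -4), (-4, 3), (-1, -4), (-1, 3). Count: 4.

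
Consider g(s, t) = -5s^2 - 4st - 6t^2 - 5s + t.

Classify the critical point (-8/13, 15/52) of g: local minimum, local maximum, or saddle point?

local maximum

The Hessian of g is constant: H = [[-10, -4], [-4, -12]].
det(H) = (-10)·(-12) − (-4)² = 104.
det(H) > 0 and tr(H) = -22 < 0, so H is negative definite and the point is a local maximum.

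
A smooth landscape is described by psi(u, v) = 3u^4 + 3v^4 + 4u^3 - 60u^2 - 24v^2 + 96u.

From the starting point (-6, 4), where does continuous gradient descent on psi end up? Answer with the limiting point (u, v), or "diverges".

(-4, 2)

psi is separable, so gradient descent decouples: u follows -∂psi/∂u, v follows -∂psi/∂v.
∂psi/∂u = 12(u - 2)(u - 1)(u + 4); at u=-6 this is -1344, so u increases.
∂psi/∂v = 12v(v - 2)(v + 2); at v=4 this is 576, so v decreases.
u converges to its nearest critical value -4 (a local min of the u-part); v converges to 2. The iterate converges to (-4, 2).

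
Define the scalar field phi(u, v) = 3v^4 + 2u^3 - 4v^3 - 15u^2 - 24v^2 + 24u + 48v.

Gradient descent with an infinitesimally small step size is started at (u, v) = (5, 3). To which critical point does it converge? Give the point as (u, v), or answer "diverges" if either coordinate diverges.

phi is separable, so gradient descent decouples: u follows -∂phi/∂u, v follows -∂phi/∂v.
∂phi/∂u = 6(u - 4)(u - 1); at u=5 this is 24, so u decreases.
∂phi/∂v = 12(v - 2)(v - 1)(v + 2); at v=3 this is 120, so v decreases.
u converges to its nearest critical value 4 (a local min of the u-part); v converges to 2. The iterate converges to (4, 2).

(4, 2)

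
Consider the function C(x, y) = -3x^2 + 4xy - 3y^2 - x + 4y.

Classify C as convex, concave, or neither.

concave

C is quadratic, so its Hessian is the constant matrix H = [[-6, 4], [4, -6]].
det(H) = 20, tr(H) = -12.
det(H) > 0 and tr(H) < 0, so H is negative definite everywhere: concave.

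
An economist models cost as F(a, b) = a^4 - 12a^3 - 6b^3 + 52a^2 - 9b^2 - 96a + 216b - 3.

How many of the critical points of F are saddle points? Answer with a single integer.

3

F separates as a function of a plus a function of b, so ∇F=0 decouples.
∂F/∂a = 4(a - 4)(a - 3)(a - 2) = 0 at a ∈ {2, 3, 4}; ∂F/∂b = -18(b - 3)(b + 4) = 0 at b ∈ {-4, 3}.
The Hessian is diagonal: diag(F_aa, F_bb). Second derivatives: F_aa(2)=8, F_aa(3)=-4, F_aa(4)=8; F_bb(-4)=126, F_bb(3)=-126.
Saddle points occur where the two diagonal entries have opposite signs: (2, 3), (3, -4), (4, 3). Count: 3.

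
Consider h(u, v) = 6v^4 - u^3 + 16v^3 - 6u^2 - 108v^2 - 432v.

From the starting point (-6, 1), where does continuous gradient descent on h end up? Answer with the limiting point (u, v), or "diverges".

(-4, 3)

h is separable, so gradient descent decouples: u follows -∂h/∂u, v follows -∂h/∂v.
∂h/∂u = -3u(u + 4); at u=-6 this is -36, so u increases.
∂h/∂v = 24(v - 3)(v + 2)(v + 3); at v=1 this is -576, so v increases.
u converges to its nearest critical value -4 (a local min of the u-part); v converges to 3. The iterate converges to (-4, 3).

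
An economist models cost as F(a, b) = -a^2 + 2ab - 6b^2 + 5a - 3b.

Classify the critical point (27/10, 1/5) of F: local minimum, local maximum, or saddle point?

local maximum

The Hessian of F is constant: H = [[-2, 2], [2, -12]].
det(H) = (-2)·(-12) − 2² = 20.
det(H) > 0 and tr(H) = -14 < 0, so H is negative definite and the point is a local maximum.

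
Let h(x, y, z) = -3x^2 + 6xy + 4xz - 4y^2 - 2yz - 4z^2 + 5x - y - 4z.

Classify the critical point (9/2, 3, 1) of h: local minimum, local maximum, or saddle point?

local maximum

The Hessian is constant: H = [[-6, 6, 4], [6, -8, -2], [4, -2, -8]].
Leading principal minors: Δ₁ = -6, Δ₂ = 12, Δ₃ = -40.
The minors alternate sign starting negative (−, +, −), so H is negative definite: a local maximum.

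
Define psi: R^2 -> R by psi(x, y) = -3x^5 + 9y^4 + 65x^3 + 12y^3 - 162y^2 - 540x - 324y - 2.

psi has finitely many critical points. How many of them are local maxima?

2

psi separates as a function of x plus a function of y, so ∇psi=0 decouples.
∂psi/∂x = -15(x - 3)(x - 2)(x + 2)(x + 3) = 0 at x ∈ {-3, -2, 2, 3}; ∂psi/∂y = 36(y - 3)(y + 1)(y + 3) = 0 at y ∈ {-3, -1, 3}.
The Hessian is diagonal: diag(psi_xx, psi_yy). Second derivatives: psi_xx(-3)=450, psi_xx(-2)=-300, psi_xx(2)=300, psi_xx(3)=-450; psi_yy(-3)=432, psi_yy(-1)=-288, psi_yy(3)=864.
Local maxima occur where both diagonal entries negative: (-2, -1), (3, -1). Count: 2.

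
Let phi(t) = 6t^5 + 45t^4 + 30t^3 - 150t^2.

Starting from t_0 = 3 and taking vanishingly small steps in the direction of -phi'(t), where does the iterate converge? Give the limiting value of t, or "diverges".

1

phi'(t) = 30t(t - 1)(t + 2)(t + 5), so phi'(3) = 7200.
Gradient descent moves in the -phi' direction, i.e. t is decreasing.
The nearest critical point in that direction is t = 1, where phi'' = 540 > 0 (a local minimum). The iterate converges there.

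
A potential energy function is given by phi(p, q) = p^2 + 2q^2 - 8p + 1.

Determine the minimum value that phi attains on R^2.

phi(p,q) separates as A(p) + B(q) + 1, so its minimum is min A + min B + 1.
A'(p) = 2p - 8 vanishes at p ∈ {4}; B'(q) = 4q vanishes at q ∈ {0}.
Local minima of A (where A''>0): A(4)=-16. Local minima of B: B(0)=0.
So the global minimum of phi is A(4) + B(0) + 1 = -16 + 0 + 1 = -15, attained at (4, 0).

-15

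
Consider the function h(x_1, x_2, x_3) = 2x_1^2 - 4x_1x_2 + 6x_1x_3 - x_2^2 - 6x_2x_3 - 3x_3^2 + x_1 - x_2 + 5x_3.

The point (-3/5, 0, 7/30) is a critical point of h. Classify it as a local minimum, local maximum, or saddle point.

saddle point

The Hessian is constant: H = [[4, -4, 6], [-4, -2, -6], [6, -6, -6]].
Leading principal minors: Δ₁ = 4, Δ₂ = -24, Δ₃ = 360.
The minors fit neither the all-positive nor the alternating-sign pattern, so H is indefinite: a saddle point.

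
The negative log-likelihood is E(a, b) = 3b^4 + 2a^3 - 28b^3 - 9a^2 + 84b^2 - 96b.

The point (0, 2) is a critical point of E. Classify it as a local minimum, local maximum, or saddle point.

local maximum

The mixed partial ∂²E/∂a∂b is 0, so the Hessian at any point is diag(E_aa, E_bb) = diag(6(2a - 3), 12(3b^2 - 14b + 14)).
At (0, 2): H = diag(-18, -24).
Both eigenvalues are negative, so H is negative definite: a local maximum.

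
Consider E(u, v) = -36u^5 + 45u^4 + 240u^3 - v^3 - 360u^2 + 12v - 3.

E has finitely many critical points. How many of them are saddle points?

4

E separates as a function of u plus a function of v, so ∇E=0 decouples.
∂E/∂u = -180u(u - 2)(u - 1)(u + 2) = 0 at u ∈ {-2, 0, 1, 2}; ∂E/∂v = -3(v - 2)(v + 2) = 0 at v ∈ {-2, 2}.
The Hessian is diagonal: diag(E_uu, E_vv). Second derivatives: E_uu(-2)=4320, E_uu(0)=-720, E_uu(1)=540, E_uu(2)=-1440; E_vv(-2)=12, E_vv(2)=-12.
Saddle points occur where the two diagonal entries have opposite signs: (-2, 2), (0, -2), (1, 2), (2, -2). Count: 4.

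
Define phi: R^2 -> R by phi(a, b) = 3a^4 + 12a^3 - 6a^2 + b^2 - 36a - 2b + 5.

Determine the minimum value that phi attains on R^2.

-23

phi(a,b) separates as P(a) + Q(b) + 5, so its minimum is min P + min Q + 5.
P'(a) = 12(a - 1)(a + 1)(a + 3) vanishes at a ∈ {-3, -1, 1}; Q'(b) = 2b - 2 vanishes at b ∈ {1}.
Local minima of P (where P''>0): P(-3)=-27, P(1)=-27. Local minima of Q: Q(1)=-1.
So the global minimum of phi is P(-3) + Q(1) + 5 = -27 − 1 + 5 = -23, attained at (-3, 1).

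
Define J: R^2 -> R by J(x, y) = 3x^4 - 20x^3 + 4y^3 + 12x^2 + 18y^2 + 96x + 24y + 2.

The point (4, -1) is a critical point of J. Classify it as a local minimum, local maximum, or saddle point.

The mixed partial ∂²J/∂x∂y is 0, so the Hessian at any point is diag(J_xx, J_yy) = diag(12(3x^2 - 10x + 2), 12(2y + 3)).
At (4, -1): H = diag(120, 12).
Both eigenvalues are positive, so H is positive definite: a local minimum.

local minimum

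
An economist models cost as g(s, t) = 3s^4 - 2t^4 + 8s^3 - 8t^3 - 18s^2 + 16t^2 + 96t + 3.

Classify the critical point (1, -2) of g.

The mixed partial ∂²g/∂s∂t is 0, so the Hessian at any point is diag(g_ss, g_tt) = diag(12(3s^2 + 4s - 3), 8(-3t^2 - 6t + 4)).
At (1, -2): H = diag(48, 32).
Both eigenvalues are positive, so H is positive definite: a local minimum.

local minimum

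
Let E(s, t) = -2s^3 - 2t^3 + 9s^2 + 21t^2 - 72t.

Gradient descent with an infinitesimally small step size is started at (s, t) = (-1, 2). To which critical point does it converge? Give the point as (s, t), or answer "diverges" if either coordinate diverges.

E is separable, so gradient descent decouples: s follows -∂E/∂s, t follows -∂E/∂t.
∂E/∂s = -6s(s - 3); at s=-1 this is -24, so s increases.
∂E/∂t = -6(t - 4)(t - 3); at t=2 this is -12, so t increases.
s converges to its nearest critical value 0 (a local min of the s-part); t converges to 3. The iterate converges to (0, 3).

(0, 3)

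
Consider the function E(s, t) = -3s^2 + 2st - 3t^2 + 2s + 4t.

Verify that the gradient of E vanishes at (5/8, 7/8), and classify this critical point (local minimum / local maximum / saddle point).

∇E = (-6s + 2t + 2, 2s - 6t + 4); substituting (5/8, 7/8) gives ∇E = (0, 0), so (5/8, 7/8) is indeed a critical point.
The Hessian of E is constant: H = [[-6, 2], [2, -6]].
det(H) = (-6)·(-6) − 2² = 32.
det(H) > 0 and tr(H) = -12 < 0, so H is negative definite and the point is a local maximum.

local maximum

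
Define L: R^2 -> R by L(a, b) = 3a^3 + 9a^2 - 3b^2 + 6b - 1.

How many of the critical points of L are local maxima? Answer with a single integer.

L separates as a function of a plus a function of b, so ∇L=0 decouples.
∂L/∂a = 9a(a + 2) = 0 at a ∈ {-2, 0}; ∂L/∂b = -6(b - 1) = 0 at b ∈ {1}.
The Hessian is diagonal: diag(L_aa, L_bb). Second derivatives: L_aa(-2)=-18, L_aa(0)=18; L_bb(1)=-6.
Local maxima occur where both diagonal entries negative: (-2, 1). Count: 1.

1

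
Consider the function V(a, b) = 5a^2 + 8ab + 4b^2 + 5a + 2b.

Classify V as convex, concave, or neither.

V is quadratic, so its Hessian is the constant matrix H = [[10, 8], [8, 8]].
det(H) = 16, tr(H) = 18.
det(H) > 0 and tr(H) > 0, so H is positive definite everywhere: convex.

convex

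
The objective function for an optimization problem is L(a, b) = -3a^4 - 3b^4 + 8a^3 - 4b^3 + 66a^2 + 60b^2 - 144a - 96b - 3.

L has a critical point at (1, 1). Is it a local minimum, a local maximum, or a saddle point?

local minimum

The mixed partial ∂²L/∂a∂b is 0, so the Hessian at any point is diag(L_aa, L_bb) = diag(12(-3a^2 + 4a + 11), 12(-3b^2 - 2b + 10)).
At (1, 1): H = diag(144, 60).
Both eigenvalues are positive, so H is positive definite: a local minimum.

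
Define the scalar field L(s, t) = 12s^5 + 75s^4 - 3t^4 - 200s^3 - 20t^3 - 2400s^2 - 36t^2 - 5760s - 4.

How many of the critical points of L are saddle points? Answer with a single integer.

L separates as a function of s plus a function of t, so ∇L=0 decouples.
∂L/∂s = 60(s - 4)(s + 2)(s + 3)(s + 4) = 0 at s ∈ {-4, -3, -2, 4}; ∂L/∂t = -12t(t + 2)(t + 3) = 0 at t ∈ {-3, -2, 0}.
The Hessian is diagonal: diag(L_ss, L_tt). Second derivatives: L_ss(-4)=-960, L_ss(-3)=420, L_ss(-2)=-720, L_ss(4)=20160; L_tt(-3)=-36, L_tt(-2)=24, L_tt(0)=-72.
Saddle points occur where the two diagonal entries have opposite signs: (-4, -2), (-3, -3), (-3, 0), (-2, -2), (4, -3), (4, 0). Count: 6.

6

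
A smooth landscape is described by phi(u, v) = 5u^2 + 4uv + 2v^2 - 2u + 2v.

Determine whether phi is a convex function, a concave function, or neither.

phi is quadratic, so its Hessian is the constant matrix H = [[10, 4], [4, 4]].
det(H) = 24, tr(H) = 14.
det(H) > 0 and tr(H) > 0, so H is positive definite everywhere: convex.

convex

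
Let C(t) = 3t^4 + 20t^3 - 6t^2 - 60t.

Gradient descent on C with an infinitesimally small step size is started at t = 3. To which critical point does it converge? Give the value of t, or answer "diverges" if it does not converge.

1

C'(t) = 12(t - 1)(t + 1)(t + 5), so C'(3) = 768.
Gradient descent moves in the -C' direction, i.e. t is decreasing.
The nearest critical point in that direction is t = 1, where C'' = 144 > 0 (a local minimum). The iterate converges there.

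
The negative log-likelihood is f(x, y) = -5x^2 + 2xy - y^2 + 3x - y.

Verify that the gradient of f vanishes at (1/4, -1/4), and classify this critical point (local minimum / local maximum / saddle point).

local maximum

∇f = (-10x + 2y + 3, 2x - 2y - 1); substituting (1/4, -1/4) gives ∇f = (0, 0), so (1/4, -1/4) is indeed a critical point.
The Hessian of f is constant: H = [[-10, 2], [2, -2]].
det(H) = (-10)·(-2) − 2² = 16.
det(H) > 0 and tr(H) = -12 < 0, so H is negative definite and the point is a local maximum.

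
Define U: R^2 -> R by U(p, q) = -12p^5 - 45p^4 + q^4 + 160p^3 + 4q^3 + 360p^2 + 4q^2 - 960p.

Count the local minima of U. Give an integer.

U separates as a function of p plus a function of q, so ∇U=0 decouples.
∂U/∂p = -60(p - 2)(p - 1)(p + 2)(p + 4) = 0 at p ∈ {-4, -2, 1, 2}; ∂U/∂q = 4q(q + 1)(q + 2) = 0 at q ∈ {-2, -1, 0}.
The Hessian is diagonal: diag(U_pp, U_qq). Second derivatives: U_pp(-4)=3600, U_pp(-2)=-1440, U_pp(1)=900, U_pp(2)=-1440; U_qq(-2)=8, U_qq(-1)=-4, U_qq(0)=8.
Local minima occur where both diagonal entries positive: (-4, -2), (-4, 0), (1, -2), (1, 0). Count: 4.

4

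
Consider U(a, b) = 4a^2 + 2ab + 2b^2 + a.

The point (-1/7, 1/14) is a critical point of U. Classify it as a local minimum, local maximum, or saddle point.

local minimum

The Hessian of U is constant: H = [[8, 2], [2, 4]].
det(H) = 8·4 − 2² = 28.
det(H) > 0 and tr(H) = 12 > 0, so H is positive definite and the point is a local minimum.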